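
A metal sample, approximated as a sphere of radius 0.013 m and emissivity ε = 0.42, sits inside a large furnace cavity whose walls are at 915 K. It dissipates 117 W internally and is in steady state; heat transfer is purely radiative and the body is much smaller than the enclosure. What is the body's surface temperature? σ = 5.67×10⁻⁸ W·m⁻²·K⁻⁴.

For a small grey body in a large enclosure, net radiated power = εσA(T⁴ − T_w⁴).
Steady state: P = εσA(T⁴ − T_w⁴) with A = 4πr² = 0.002124 m².
T⁴ = P/(εσA) + T_w⁴ = 117/(0.42·5.67×10⁻⁸·0.002124) + (915)⁴
    = 2.313×10¹² + 7.009×10¹¹ = 3.014×10¹² K⁴.

T ≈ 1320 K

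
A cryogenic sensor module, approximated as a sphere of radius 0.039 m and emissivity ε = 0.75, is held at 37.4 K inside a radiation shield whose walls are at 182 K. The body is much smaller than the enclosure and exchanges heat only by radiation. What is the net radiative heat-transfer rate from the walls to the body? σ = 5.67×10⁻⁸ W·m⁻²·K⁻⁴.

P_net ≈ 0.890 W

For a small grey body in a large enclosure: P_net = εσA(T_body⁴ − T_wall⁴).
A = 4πr² = 0.01911 m²; T_body⁴ − T_wall⁴ = 1.957×10⁶ − 1.097×10⁹ = -1.095×10⁹ K⁴.
|P_net| = 0.75·5.67×10⁻⁸·0.01911·1.095×10⁹.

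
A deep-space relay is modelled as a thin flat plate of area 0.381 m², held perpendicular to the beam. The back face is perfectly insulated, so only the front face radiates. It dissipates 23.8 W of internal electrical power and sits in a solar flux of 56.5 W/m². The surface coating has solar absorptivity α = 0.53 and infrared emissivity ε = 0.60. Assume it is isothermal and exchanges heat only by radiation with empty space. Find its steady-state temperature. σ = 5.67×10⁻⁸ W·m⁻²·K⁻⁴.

At steady state, absorbed solar power + internal power = radiated power.
Absorbed: α·S·A_cross = 0.53·56.5·0.3810 = 11.41 W (cross-section A).
Total input = 11.41 + 23.8 = 35.21 W.
Radiated: εσ·A_surf·T⁴ with A_surf = A = 0.3810 m².
T⁴ = 35.21/(0.60·5.67×10⁻⁸·0.3810) = 2.716×10⁹ K⁴.

T ≈ 228 K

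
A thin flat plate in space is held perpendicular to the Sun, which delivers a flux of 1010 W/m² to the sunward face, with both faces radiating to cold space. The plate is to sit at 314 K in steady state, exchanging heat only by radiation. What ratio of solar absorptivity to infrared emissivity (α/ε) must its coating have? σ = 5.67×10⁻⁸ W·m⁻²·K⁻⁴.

Balance: αS·A = εσ·2A·T⁴ ⇒ α/ε = 2σT⁴/S.
α/ε = 2·5.67×10⁻⁸·(314)⁴/1010 = 2·5.67×10⁻⁸·9.721×10⁹/1010.

α/ε ≈ 1.09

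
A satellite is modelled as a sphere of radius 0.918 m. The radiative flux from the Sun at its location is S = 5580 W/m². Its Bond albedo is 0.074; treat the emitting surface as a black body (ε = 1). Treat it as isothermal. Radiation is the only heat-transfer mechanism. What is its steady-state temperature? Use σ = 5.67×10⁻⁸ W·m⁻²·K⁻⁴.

T ≈ 389 K

At equilibrium, absorbed power = emitted power.
Absorbing cross-section = πr² = 2.647 m²; emitting surface = 4πr² = 10.59 m² (ratio 4).
(1−a)S·A_cross = εσ·A_surf·T⁴  ⇒  T⁴ = (1−a)S/(4σ).
T⁴ = 0.926·5580/(4·5.67×10⁻⁸) = 2.278×10¹⁰ K⁴.
T = (2.278×10¹⁰)^(1/4).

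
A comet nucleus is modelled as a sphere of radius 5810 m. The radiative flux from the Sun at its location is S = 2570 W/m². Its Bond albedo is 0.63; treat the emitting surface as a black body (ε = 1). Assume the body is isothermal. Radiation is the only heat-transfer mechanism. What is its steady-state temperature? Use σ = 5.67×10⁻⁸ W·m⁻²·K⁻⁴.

T ≈ 254 K

At equilibrium, absorbed power = emitted power.
Absorbing cross-section = πr² = 1.060×10⁸ m²; emitting surface = 4πr² = 4.242×10⁸ m² (ratio 4).
(1−a)S·A_cross = εσ·A_surf·T⁴  ⇒  T⁴ = (1−a)S/(4σ).
T⁴ = 0.370·2570/(4·5.67×10⁻⁸) = 4.193×10⁹ K⁴.
T = (4.193×10⁹)^(1/4).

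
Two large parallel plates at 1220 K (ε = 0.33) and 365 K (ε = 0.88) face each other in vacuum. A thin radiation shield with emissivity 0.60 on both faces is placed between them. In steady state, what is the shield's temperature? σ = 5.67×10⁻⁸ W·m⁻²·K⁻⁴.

In steady state the net flux on the hot side equals that on the cold side.
σ(T₁⁴−T_s⁴)/D₁ = σ(T_s⁴−T₂⁴)/D₂, with D₁ = 1/ε₁+1/ε_s−1 = 3.697, D₂ = 1/ε_s+1/ε₂−1 = 1.803.
Solve for T_s⁴: T_s⁴ = (D₂·T₁⁴ + D₁·T₂⁴)/(D₁+D₂) = 7.382×10¹¹ K⁴.

T_s ≈ 927 K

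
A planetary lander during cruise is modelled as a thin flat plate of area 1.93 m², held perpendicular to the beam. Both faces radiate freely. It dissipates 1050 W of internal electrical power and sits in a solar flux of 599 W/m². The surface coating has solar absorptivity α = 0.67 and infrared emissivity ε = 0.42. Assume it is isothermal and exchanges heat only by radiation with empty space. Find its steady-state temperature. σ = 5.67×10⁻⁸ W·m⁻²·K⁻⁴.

T ≈ 375 K

At steady state, absorbed solar power + internal power = radiated power.
Absorbed: α·S·A_cross = 0.67·599·1.930 = 774.6 W (cross-section A).
Total input = 774.6 + 1050 = 1825 W.
Radiated: εσ·A_surf·T⁴ with A_surf = 2A = 3.860 m².
T⁴ = 1825/(0.42·5.67×10⁻⁸·3.860) = 1.985×10¹⁰ K⁴.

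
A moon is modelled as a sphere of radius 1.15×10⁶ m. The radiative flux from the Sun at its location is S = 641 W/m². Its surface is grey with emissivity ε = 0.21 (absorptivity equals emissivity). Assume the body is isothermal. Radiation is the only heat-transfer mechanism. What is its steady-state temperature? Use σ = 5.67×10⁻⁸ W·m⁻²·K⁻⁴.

T ≈ 231 K

At equilibrium, absorbed power = emitted power.
Absorbing cross-section = πr² = 4.155×10¹² m²; emitting surface = 4πr² = 1.662×10¹³ m² (ratio 4).
εS·A_cross = εσ·A_surf·T⁴  ⇒  T⁴ = S/(4σ)   (ε cancels).
T⁴ = 641/(4·5.67×10⁻⁸) = 2.826×10⁹ K⁴.
T = (2.826×10⁹)^(1/4).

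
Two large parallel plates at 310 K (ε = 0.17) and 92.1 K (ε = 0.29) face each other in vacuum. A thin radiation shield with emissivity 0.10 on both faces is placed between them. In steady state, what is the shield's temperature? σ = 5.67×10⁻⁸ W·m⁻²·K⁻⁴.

In steady state the net flux on the hot side equals that on the cold side.
σ(T₁⁴−T_s⁴)/D₁ = σ(T_s⁴−T₂⁴)/D₂, with D₁ = 1/ε₁+1/ε_s−1 = 14.88, D₂ = 1/ε_s+1/ε₂−1 = 12.45.
Solve for T_s⁴: T_s⁴ = (D₂·T₁⁴ + D₁·T₂⁴)/(D₁+D₂) = 4.246×10⁹ K⁴.

T_s ≈ 255 K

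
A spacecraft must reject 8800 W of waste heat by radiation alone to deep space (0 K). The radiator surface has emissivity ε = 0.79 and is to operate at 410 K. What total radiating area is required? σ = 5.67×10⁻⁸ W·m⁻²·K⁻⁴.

A ≈ 6.95 m²

P = εσA T⁴ ⇒ A = P/(εσT⁴).
T⁴ = 2.826×10¹⁰ K⁴.
A = 8800/(0.79 × 5.67×10⁻⁸ × 2.826×10¹⁰).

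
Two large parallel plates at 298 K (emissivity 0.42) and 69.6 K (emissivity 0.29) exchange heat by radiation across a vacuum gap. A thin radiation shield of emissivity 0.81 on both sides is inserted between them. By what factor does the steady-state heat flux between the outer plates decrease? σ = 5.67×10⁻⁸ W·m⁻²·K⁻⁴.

factor ≈ 1.30

Without shield: q₀ = σΔ(T⁴)/(1/ε₁+1/ε₂−1) with denominator 4.829.
With shield the two gaps are in series; the resistances add: (1/ε₁+1/ε_s−1)+(1/ε_s+1/ε₂−1) = 2.616+3.683 = 6.298.
Heat-flux ratio q₀/q = 6.298/4.829.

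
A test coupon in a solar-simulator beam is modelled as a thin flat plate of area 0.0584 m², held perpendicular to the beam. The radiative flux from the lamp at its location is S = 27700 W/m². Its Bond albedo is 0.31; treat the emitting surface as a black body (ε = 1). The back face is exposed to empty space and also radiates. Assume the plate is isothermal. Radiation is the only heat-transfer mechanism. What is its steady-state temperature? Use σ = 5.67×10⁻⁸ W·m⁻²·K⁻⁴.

At equilibrium, absorbed power = emitted power.
Absorbing cross-section = A = 0.05840 m²; emitting surface = 2A = 0.1168 m² (ratio 2).
(1−a)S·A_cross = εσ·A_surf·T⁴  ⇒  T⁴ = (1−a)S/(2σ).
T⁴ = 0.690·27700/(2·5.67×10⁻⁸) = 1.685×10¹¹ K⁴.
T = (1.685×10¹¹)^(1/4).

T ≈ 641 K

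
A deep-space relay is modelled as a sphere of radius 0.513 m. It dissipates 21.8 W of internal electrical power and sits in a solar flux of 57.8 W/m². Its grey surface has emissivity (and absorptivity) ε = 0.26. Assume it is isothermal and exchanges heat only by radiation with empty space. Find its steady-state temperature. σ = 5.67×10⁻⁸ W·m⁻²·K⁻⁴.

T ≈ 163 K

At steady state, absorbed solar power + internal power = radiated power.
Absorbed: α·S·A_cross = 0.26·57.8·0.8268 = 12.42 W (cross-section πr²).
Total input = 12.42 + 21.8 = 34.22 W.
Radiated: εσ·A_surf·T⁴ with A_surf = 4πr² = 3.307 m².
T⁴ = 34.22/(0.26·5.67×10⁻⁸·3.307) = 7.020×10⁸ K⁴.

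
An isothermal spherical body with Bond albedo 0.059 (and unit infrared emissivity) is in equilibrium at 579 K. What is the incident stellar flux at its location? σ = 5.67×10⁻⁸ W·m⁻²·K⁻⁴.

S ≈ 27100 W/m²

(1−a)S·πr² = σ·4πr²·T⁴ ⇒ S = 4σT⁴/(1−a).
S = 4·5.67×10⁻⁸·1.124×10¹¹/0.941.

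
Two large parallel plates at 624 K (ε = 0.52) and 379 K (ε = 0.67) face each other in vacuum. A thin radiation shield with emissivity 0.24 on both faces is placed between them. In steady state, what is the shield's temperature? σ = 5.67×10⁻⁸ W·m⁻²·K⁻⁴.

T_s ≈ 537 K

In steady state the net flux on the hot side equals that on the cold side.
σ(T₁⁴−T_s⁴)/D₁ = σ(T_s⁴−T₂⁴)/D₂, with D₁ = 1/ε₁+1/ε_s−1 = 5.090, D₂ = 1/ε_s+1/ε₂−1 = 4.659.
Solve for T_s⁴: T_s⁴ = (D₂·T₁⁴ + D₁·T₂⁴)/(D₁+D₂) = 8.323×10¹⁰ K⁴.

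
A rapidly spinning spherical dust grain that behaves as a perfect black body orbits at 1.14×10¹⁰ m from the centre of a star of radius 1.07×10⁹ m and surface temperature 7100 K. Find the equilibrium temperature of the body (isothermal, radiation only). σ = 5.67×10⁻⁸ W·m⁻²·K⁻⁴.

The star's surface emits σT_*⁴; at distance d the flux is S = σT_*⁴(R_*/d)².
S = 5.67×10⁻⁸·(7100)⁴·(1.07×10⁹/1.14×10¹⁰)² = 1.269×10⁶ W/m².
For an isothermal sphere T⁴ = (1−a)S/(4σ) = 5.597×10¹² K⁴.

T ≈ 1540 K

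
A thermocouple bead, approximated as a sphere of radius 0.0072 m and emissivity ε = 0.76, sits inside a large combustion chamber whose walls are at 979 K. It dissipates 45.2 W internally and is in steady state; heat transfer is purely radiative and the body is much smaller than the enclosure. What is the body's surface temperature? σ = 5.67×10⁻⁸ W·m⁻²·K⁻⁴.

T ≈ 1260 K

For a small grey body in a large enclosure, net radiated power = εσA(T⁴ − T_w⁴).
Steady state: P = εσA(T⁴ − T_w⁴) with A = 4πr² = 6.514×10⁻⁴ m².
T⁴ = P/(εσA) + T_w⁴ = 45.2/(0.76·5.67×10⁻⁸·6.514×10⁻⁴) + (979)⁴
    = 1.610×10¹² + 9.186×10¹¹ = 2.529×10¹² K⁴.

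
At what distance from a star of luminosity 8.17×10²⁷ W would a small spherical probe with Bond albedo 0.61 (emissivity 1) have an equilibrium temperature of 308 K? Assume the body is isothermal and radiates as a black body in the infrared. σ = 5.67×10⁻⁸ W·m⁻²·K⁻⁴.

d ≈ 3.52×10¹¹ m

For an isothermal black-emitting sphere, (1−a)S·πr² = σ·4πr²·T⁴ ⇒ S = 4σT⁴/(1−a).
S = 4·5.67×10⁻⁸·(308)⁴/0.390 = 5233 W/m².
Flux falls as S = L/(4πd²), so d = √(L/(4πS)) = √(8.17×10²⁷/(4π·5233)).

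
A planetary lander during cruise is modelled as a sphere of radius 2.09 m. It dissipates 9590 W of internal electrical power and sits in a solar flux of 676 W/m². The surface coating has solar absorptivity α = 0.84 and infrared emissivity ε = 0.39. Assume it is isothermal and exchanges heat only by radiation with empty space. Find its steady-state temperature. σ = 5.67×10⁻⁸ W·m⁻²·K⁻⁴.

T ≈ 346 K

At steady state, absorbed solar power + internal power = radiated power.
Absorbed: α·S·A_cross = 0.84·676·13.72 = 7792 W (cross-section πr²).
Total input = 7792 + 9590 = 17380 W.
Radiated: εσ·A_surf·T⁴ with A_surf = 4πr² = 54.89 m².
T⁴ = 17380/(0.39·5.67×10⁻⁸·54.89) = 1.432×10¹⁰ K⁴.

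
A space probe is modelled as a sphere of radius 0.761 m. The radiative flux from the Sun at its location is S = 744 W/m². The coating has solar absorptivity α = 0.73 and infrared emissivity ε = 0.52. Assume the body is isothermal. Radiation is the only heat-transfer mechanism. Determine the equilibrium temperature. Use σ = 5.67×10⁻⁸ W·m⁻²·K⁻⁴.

At equilibrium, absorbed power = emitted power.
Absorbing cross-section = πr² = 1.819 m²; emitting surface = 4πr² = 7.277 m² (ratio 4).
αS·A_cross = εσ·A_surf·T⁴  ⇒  T⁴ = αS/(ε·4σ).
T⁴ = 0.730·744/(0.52·4·5.67×10⁻⁸) = 4.605×10⁹ K⁴.
T = (4.605×10⁹)^(1/4).

T ≈ 261 K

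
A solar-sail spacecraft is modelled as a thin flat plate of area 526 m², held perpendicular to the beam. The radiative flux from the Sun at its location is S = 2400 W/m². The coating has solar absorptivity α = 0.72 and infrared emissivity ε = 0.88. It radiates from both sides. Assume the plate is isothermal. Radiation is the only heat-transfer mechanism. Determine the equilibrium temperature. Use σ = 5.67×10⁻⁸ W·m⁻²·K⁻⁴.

T ≈ 363 K

At equilibrium, absorbed power = emitted power.
Absorbing cross-section = A = 526.0 m²; emitting surface = 2A = 1052 m² (ratio 2).
αS·A_cross = εσ·A_surf·T⁴  ⇒  T⁴ = αS/(ε·2σ).
T⁴ = 0.720·2400/(0.88·2·5.67×10⁻⁸) = 1.732×10¹⁰ K⁴.
T = (1.732×10¹⁰)^(1/4).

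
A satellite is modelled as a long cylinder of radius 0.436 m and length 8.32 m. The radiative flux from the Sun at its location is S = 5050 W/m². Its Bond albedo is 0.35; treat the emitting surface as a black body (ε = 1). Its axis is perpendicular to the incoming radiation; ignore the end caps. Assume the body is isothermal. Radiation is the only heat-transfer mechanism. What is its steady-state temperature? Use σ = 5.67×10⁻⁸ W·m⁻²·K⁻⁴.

At equilibrium, absorbed power = emitted power.
Absorbing cross-section = 2rL = 7.255 m²; emitting surface = 2πrL = 22.79 m² (ratio π).
(1−a)S·A_cross = εσ·A_surf·T⁴  ⇒  T⁴ = (1−a)S/(πσ).
T⁴ = 0.650·5050/(π·5.67×10⁻⁸) = 1.843×10¹⁰ K⁴.
T = (1.843×10¹⁰)^(1/4).

T ≈ 368 K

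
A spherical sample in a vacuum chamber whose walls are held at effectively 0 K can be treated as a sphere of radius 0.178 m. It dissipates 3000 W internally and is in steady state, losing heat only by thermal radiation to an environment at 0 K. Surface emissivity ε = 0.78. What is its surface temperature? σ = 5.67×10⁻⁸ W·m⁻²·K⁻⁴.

Steady state: internal power = radiated power, P = εσA T⁴.
Radiating area A = 4πr² = 0.3982 m².
T⁴ = P/(εσA) = 3000/(0.78·5.67×10⁻⁸·0.3982) = 1.704×10¹¹ K⁴.
T = (1.704×10¹¹)^(1/4).

T ≈ 642 K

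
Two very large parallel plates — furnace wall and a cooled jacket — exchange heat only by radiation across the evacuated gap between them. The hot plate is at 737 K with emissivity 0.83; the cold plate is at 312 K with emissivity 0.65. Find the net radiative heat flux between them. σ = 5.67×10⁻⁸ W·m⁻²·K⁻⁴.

For two infinite grey parallel plates, q = σ(T₁⁴ − T₂⁴)/(1/ε₁ + 1/ε₂ − 1).
T₁⁴ − T₂⁴ = 2.950×10¹¹ − 9.476×10⁹ = 2.856×10¹¹ K⁴.
1/ε₁ + 1/ε₂ − 1 = 1.205 + 1.538 − 1 = 1.743.
q = 5.67×10⁻⁸ × 2.856×10¹¹ / 1.743.

q ≈ 9290 W/m²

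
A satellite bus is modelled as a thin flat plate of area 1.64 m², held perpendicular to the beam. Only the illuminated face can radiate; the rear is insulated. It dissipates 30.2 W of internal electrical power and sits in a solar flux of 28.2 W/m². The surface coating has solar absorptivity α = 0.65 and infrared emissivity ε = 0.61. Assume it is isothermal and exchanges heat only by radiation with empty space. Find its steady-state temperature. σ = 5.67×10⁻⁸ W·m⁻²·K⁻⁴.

T ≈ 181 K

At steady state, absorbed solar power + internal power = radiated power.
Absorbed: α·S·A_cross = 0.65·28.2·1.640 = 30.06 W (cross-section A).
Total input = 30.06 + 30.2 = 60.26 W.
Radiated: εσ·A_surf·T⁴ with A_surf = A = 1.640 m².
T⁴ = 60.26/(0.61·5.67×10⁻⁸·1.640) = 1.062×10⁹ K⁴.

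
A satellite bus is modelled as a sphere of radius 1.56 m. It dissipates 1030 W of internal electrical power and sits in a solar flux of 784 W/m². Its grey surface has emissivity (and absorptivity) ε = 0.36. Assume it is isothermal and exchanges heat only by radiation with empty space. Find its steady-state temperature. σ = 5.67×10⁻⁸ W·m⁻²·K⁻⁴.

At steady state, absorbed solar power + internal power = radiated power.
Absorbed: α·S·A_cross = 0.36·784·7.645 = 2158 W (cross-section πr²).
Total input = 2158 + 1030 = 3188 W.
Radiated: εσ·A_surf·T⁴ with A_surf = 4πr² = 30.58 m².
T⁴ = 3188/(0.36·5.67×10⁻⁸·30.58) = 5.107×10⁹ K⁴.

T ≈ 267 K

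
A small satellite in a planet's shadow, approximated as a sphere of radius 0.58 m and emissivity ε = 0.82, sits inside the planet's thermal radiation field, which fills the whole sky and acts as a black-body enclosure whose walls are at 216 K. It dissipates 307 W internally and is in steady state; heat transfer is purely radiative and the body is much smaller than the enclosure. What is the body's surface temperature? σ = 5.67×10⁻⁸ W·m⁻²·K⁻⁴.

T ≈ 247 K

For a small grey body in a large enclosure, net radiated power = εσA(T⁴ − T_w⁴).
Steady state: P = εσA(T⁴ − T_w⁴) with A = 4πr² = 4.227 m².
T⁴ = P/(εσA) + T_w⁴ = 307/(0.82·5.67×10⁻⁸·4.227) + (216)⁴
    = 1.562×10⁹ + 2.177×10⁹ = 3.739×10⁹ K⁴.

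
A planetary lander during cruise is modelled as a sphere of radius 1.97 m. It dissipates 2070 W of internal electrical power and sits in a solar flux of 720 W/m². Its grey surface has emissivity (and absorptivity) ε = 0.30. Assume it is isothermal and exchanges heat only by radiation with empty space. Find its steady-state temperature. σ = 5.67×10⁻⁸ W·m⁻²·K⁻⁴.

T ≈ 274 K

At steady state, absorbed solar power + internal power = radiated power.
Absorbed: α·S·A_cross = 0.30·720·12.19 = 2634 W (cross-section πr²).
Total input = 2634 + 2070 = 4704 W.
Radiated: εσ·A_surf·T⁴ with A_surf = 4πr² = 48.77 m².
T⁴ = 4704/(0.30·5.67×10⁻⁸·48.77) = 5.670×10⁹ K⁴.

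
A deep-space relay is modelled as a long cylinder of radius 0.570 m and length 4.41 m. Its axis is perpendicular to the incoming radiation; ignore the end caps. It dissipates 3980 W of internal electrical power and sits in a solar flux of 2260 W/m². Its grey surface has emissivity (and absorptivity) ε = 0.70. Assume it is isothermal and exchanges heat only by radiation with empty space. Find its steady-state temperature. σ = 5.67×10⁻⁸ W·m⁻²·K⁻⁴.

At steady state, absorbed solar power + internal power = radiated power.
Absorbed: α·S·A_cross = 0.70·2260·5.027 = 7953 W (cross-section 2rL).
Total input = 7953 + 3980 = 11930 W.
Radiated: εσ·A_surf·T⁴ with A_surf = 2πrL = 15.79 m².
T⁴ = 11930/(0.70·5.67×10⁻⁸·15.79) = 1.904×10¹⁰ K⁴.

T ≈ 371 K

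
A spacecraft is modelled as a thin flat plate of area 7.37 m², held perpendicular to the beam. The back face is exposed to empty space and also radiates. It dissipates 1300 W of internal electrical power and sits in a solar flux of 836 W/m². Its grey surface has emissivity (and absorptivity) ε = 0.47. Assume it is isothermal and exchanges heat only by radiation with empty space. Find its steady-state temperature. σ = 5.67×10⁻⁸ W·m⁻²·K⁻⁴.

T ≈ 321 K

At steady state, absorbed solar power + internal power = radiated power.
Absorbed: α·S·A_cross = 0.47·836·7.370 = 2896 W (cross-section A).
Total input = 2896 + 1300 = 4196 W.
Radiated: εσ·A_surf·T⁴ with A_surf = 2A = 14.74 m².
T⁴ = 4196/(0.47·5.67×10⁻⁸·14.74) = 1.068×10¹⁰ K⁴.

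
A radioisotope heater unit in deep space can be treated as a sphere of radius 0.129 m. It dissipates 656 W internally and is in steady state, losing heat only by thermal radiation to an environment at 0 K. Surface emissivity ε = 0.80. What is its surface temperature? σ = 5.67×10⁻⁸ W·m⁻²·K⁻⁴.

Steady state: internal power = radiated power, P = εσA T⁴.
Radiating area A = 4πr² = 0.2091 m².
T⁴ = P/(εσA) = 656/(0.80·5.67×10⁻⁸·0.2091) = 6.916×10¹⁰ K⁴.
T = (6.916×10¹⁰)^(1/4).

T ≈ 513 K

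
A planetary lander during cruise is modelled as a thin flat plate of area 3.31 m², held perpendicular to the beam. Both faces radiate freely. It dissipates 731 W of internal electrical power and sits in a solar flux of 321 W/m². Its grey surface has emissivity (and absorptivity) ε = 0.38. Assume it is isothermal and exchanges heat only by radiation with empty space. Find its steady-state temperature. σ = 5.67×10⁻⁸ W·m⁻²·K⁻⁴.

T ≈ 299 K

At steady state, absorbed solar power + internal power = radiated power.
Absorbed: α·S·A_cross = 0.38·321·3.310 = 403.8 W (cross-section A).
Total input = 403.8 + 731 = 1135 W.
Radiated: εσ·A_surf·T⁴ with A_surf = 2A = 6.620 m².
T⁴ = 1135/(0.38·5.67×10⁻⁸·6.620) = 7.956×10⁹ K⁴.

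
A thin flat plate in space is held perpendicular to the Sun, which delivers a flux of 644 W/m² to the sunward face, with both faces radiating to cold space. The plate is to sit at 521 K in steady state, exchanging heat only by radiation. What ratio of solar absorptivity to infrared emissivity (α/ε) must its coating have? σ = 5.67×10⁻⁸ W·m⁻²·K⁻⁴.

Balance: αS·A = εσ·2A·T⁴ ⇒ α/ε = 2σT⁴/S.
α/ε = 2·5.67×10⁻⁸·(521)⁴/644 = 2·5.67×10⁻⁸·7.368×10¹⁰/644.

α/ε ≈ 13.0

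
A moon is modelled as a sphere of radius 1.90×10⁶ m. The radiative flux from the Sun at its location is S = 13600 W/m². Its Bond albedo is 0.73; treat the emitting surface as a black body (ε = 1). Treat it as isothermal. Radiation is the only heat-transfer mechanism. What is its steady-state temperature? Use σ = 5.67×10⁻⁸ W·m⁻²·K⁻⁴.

T ≈ 357 K

At equilibrium, absorbed power = emitted power.
Absorbing cross-section = πr² = 1.134×10¹³ m²; emitting surface = 4πr² = 4.536×10¹³ m² (ratio 4).
(1−a)S·A_cross = εσ·A_surf·T⁴  ⇒  T⁴ = (1−a)S/(4σ).
T⁴ = 0.270·13600/(4·5.67×10⁻⁸) = 1.619×10¹⁰ K⁴.
T = (1.619×10¹⁰)^(1/4).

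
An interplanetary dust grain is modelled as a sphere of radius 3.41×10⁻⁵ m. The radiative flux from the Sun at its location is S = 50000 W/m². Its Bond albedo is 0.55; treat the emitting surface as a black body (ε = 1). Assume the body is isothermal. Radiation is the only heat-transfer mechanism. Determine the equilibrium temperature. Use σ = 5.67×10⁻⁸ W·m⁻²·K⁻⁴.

T ≈ 561 K

At equilibrium, absorbed power = emitted power.
Absorbing cross-section = πr² = 3.653×10⁻⁹ m²; emitting surface = 4πr² = 1.461×10⁻⁸ m² (ratio 4).
(1−a)S·A_cross = εσ·A_surf·T⁴  ⇒  T⁴ = (1−a)S/(4σ).
T⁴ = 0.450·50000/(4·5.67×10⁻⁸) = 9.921×10¹⁰ K⁴.
T = (9.921×10¹⁰)^(1/4).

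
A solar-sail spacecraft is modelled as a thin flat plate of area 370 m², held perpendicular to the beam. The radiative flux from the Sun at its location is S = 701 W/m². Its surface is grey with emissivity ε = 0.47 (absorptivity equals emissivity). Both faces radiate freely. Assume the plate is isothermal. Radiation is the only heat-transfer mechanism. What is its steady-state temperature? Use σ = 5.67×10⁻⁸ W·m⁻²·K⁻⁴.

T ≈ 280 K

At equilibrium, absorbed power = emitted power.
Absorbing cross-section = A = 370.0 m²; emitting surface = 2A = 740.0 m² (ratio 2).
εS·A_cross = εσ·A_surf·T⁴  ⇒  T⁴ = S/(2σ)   (ε cancels).
T⁴ = 701/(2·5.67×10⁻⁸) = 6.182×10⁹ K⁴.
T = (6.182×10⁹)^(1/4).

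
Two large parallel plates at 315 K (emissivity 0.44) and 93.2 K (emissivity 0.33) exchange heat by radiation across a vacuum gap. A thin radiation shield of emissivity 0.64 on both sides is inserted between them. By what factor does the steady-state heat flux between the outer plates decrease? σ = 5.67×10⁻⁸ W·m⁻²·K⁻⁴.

Without shield: q₀ = σΔ(T⁴)/(1/ε₁+1/ε₂−1) with denominator 4.303.
With shield the two gaps are in series; the resistances add: (1/ε₁+1/ε_s−1)+(1/ε_s+1/ε₂−1) = 2.835+3.593 = 6.428.
Heat-flux ratio q₀/q = 6.428/4.303.

factor ≈ 1.49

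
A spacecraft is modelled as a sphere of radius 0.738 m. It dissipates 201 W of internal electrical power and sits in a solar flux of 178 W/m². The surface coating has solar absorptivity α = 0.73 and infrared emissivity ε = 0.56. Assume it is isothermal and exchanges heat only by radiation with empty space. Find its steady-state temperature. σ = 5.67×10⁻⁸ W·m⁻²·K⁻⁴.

At steady state, absorbed solar power + internal power = radiated power.
Absorbed: α·S·A_cross = 0.73·178·1.711 = 222.3 W (cross-section πr²).
Total input = 222.3 + 201 = 423.3 W.
Radiated: εσ·A_surf·T⁴ with A_surf = 4πr² = 6.844 m².
T⁴ = 423.3/(0.56·5.67×10⁻⁸·6.844) = 1.948×10⁹ K⁴.

T ≈ 210 K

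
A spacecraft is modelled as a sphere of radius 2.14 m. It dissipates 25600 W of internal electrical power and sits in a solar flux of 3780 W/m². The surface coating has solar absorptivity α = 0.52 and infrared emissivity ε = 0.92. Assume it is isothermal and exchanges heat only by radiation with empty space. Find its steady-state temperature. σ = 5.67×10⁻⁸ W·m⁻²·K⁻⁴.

At steady state, absorbed solar power + internal power = radiated power.
Absorbed: α·S·A_cross = 0.52·3780·14.39 = 28280 W (cross-section πr²).
Total input = 28280 + 25600 = 53880 W.
Radiated: εσ·A_surf·T⁴ with A_surf = 4πr² = 57.55 m².
T⁴ = 53880/(0.92·5.67×10⁻⁸·57.55) = 1.795×10¹⁰ K⁴.

T ≈ 366 K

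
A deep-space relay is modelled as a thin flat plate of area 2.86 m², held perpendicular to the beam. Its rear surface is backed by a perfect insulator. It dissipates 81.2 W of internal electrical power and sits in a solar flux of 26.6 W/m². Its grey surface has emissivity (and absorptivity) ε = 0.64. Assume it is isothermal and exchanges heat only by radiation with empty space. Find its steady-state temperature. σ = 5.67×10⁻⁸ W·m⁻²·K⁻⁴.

T ≈ 188 K

At steady state, absorbed solar power + internal power = radiated power.
Absorbed: α·S·A_cross = 0.64·26.6·2.860 = 48.69 W (cross-section A).
Total input = 48.69 + 81.2 = 129.9 W.
Radiated: εσ·A_surf·T⁴ with A_surf = A = 2.860 m².
T⁴ = 129.9/(0.64·5.67×10⁻⁸·2.860) = 1.252×10⁹ K⁴.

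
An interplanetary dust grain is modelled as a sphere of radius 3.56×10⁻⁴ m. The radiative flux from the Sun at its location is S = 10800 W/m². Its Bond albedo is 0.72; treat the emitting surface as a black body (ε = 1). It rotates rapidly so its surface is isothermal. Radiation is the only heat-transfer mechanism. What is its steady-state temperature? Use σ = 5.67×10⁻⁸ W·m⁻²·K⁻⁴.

At equilibrium, absorbed power = emitted power.
Absorbing cross-section = πr² = 3.982×10⁻⁷ m²; emitting surface = 4πr² = 1.593×10⁻⁶ m² (ratio 4).
(1−a)S·A_cross = εσ·A_surf·T⁴  ⇒  T⁴ = (1−a)S/(4σ).
T⁴ = 0.280·10800/(4·5.67×10⁻⁸) = 1.333×10¹⁰ K⁴.
T = (1.333×10¹⁰)^(1/4).

T ≈ 340 K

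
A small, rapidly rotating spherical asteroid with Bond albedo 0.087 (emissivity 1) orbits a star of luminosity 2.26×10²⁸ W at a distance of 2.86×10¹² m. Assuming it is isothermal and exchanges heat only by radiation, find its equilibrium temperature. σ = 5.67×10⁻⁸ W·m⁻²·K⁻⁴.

T ≈ 172 K

First find the stellar flux at distance d: S = L/(4πd²) = 2.26×10²⁸/(4π·(2.86×10¹²)²) = 219.9 W/m².
For an isothermal sphere, absorbed (1−a)S·πr² = emitted σ·4πr²·T⁴, so T⁴ = (1−a)S/(4σ).
T⁴ = 0.913·219.9/(4·5.67×10⁻⁸) = 8.851×10⁸ K⁴.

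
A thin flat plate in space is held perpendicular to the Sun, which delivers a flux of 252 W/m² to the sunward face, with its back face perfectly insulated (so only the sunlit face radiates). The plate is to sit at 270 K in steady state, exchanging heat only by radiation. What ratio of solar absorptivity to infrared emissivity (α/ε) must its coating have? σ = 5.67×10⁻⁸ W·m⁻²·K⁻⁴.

Balance: αS·A = εσ·1A·T⁴ ⇒ α/ε = σT⁴/S.
α/ε = 5.67×10⁻⁸·(270)⁴/252 = 5.67×10⁻⁸·5.314×10⁹/252.

α/ε ≈ 1.20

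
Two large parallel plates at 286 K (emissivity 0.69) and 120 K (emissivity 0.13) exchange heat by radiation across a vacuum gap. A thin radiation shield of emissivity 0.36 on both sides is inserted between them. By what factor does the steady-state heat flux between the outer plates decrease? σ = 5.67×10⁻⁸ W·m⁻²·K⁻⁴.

factor ≈ 1.56

Without shield: q₀ = σΔ(T⁴)/(1/ε₁+1/ε₂−1) with denominator 8.142.
With shield the two gaps are in series; the resistances add: (1/ε₁+1/ε_s−1)+(1/ε_s+1/ε₂−1) = 3.227+9.470 = 12.70.
Heat-flux ratio q₀/q = 12.70/8.142.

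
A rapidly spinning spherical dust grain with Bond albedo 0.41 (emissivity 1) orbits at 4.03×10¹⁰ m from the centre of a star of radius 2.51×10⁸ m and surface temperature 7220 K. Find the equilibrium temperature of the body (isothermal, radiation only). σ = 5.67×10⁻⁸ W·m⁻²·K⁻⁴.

T ≈ 353 K

The star's surface emits σT_*⁴; at distance d the flux is S = σT_*⁴(R_*/d)².
S = 5.67×10⁻⁸·(7220)⁴·(2.51×10⁸/4.03×10¹⁰)² = 5977 W/m².
For an isothermal sphere T⁴ = (1−a)S/(4σ) = 1.555×10¹⁰ K⁴.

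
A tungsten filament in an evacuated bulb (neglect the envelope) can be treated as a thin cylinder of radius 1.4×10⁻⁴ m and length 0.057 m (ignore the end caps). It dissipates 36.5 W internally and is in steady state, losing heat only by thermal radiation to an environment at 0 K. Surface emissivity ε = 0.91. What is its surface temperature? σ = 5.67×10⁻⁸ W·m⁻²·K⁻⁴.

Steady state: internal power = radiated power, P = εσA T⁴.
Radiating area A = 2πrL = 5.014×10⁻⁵ m².
T⁴ = P/(εσA) = 36.5/(0.91·5.67×10⁻⁸·5.014×10⁻⁵) = 1.411×10¹³ K⁴.
T = (1.411×10¹³)^(1/4).

T ≈ 1940 K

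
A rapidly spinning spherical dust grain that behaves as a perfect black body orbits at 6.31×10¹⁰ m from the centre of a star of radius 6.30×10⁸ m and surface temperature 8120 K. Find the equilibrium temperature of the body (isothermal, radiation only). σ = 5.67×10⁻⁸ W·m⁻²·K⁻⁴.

The star's surface emits σT_*⁴; at distance d the flux is S = σT_*⁴(R_*/d)².
S = 5.67×10⁻⁸·(8120)⁴·(6.30×10⁸/6.31×10¹⁰)² = 24570 W/m².
For an isothermal sphere T⁴ = (1−a)S/(4σ) = 1.083×10¹¹ K⁴.

T ≈ 574 K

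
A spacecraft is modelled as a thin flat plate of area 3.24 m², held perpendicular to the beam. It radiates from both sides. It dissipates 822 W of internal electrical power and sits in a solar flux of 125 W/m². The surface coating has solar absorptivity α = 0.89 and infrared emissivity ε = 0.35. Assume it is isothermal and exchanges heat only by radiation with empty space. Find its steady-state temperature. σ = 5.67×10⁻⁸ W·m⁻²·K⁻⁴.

At steady state, absorbed solar power + internal power = radiated power.
Absorbed: α·S·A_cross = 0.89·125·3.240 = 360.5 W (cross-section A).
Total input = 360.5 + 822 = 1182 W.
Radiated: εσ·A_surf·T⁴ with A_surf = 2A = 6.480 m².
T⁴ = 1182/(0.35·5.67×10⁻⁸·6.480) = 9.195×10⁹ K⁴.

T ≈ 310 K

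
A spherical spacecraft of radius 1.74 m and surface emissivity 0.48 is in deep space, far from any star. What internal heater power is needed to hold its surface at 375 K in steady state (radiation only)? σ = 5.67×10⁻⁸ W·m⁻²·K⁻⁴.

P = εσ·4πr²·T⁴.
4πr² = 38.05 m²; T⁴ = 1.978×10¹⁰ K⁴.
P = 0.48·5.67×10⁻⁸·38.05·1.978×10¹⁰.

P ≈ 20500 W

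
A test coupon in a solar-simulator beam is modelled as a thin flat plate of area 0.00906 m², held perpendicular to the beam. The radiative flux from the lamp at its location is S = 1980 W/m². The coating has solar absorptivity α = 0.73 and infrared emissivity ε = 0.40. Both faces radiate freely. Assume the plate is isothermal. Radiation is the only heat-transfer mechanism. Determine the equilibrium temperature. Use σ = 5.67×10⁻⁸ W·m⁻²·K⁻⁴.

T ≈ 423 K

At equilibrium, absorbed power = emitted power.
Absorbing cross-section = A = 0.009060 m²; emitting surface = 2A = 0.01812 m² (ratio 2).
αS·A_cross = εσ·A_surf·T⁴  ⇒  T⁴ = αS/(ε·2σ).
T⁴ = 0.730·1980/(0.40·2·5.67×10⁻⁸) = 3.187×10¹⁰ K⁴.
T = (3.187×10¹⁰)^(1/4).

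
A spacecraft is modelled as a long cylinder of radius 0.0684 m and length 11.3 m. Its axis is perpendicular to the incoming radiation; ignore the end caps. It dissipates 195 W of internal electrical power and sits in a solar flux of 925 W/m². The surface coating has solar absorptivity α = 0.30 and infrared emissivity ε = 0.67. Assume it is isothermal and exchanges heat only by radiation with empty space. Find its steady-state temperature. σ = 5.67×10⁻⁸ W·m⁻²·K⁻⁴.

At steady state, absorbed solar power + internal power = radiated power.
Absorbed: α·S·A_cross = 0.30·925·1.546 = 429.0 W (cross-section 2rL).
Total input = 429.0 + 195 = 624.0 W.
Radiated: εσ·A_surf·T⁴ with A_surf = 2πrL = 4.856 m².
T⁴ = 624.0/(0.67·5.67×10⁻⁸·4.856) = 3.382×10⁹ K⁴.

T ≈ 241 K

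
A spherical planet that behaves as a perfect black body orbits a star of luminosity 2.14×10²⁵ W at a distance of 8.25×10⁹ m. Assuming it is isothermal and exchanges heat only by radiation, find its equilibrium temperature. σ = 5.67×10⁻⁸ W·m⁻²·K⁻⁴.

First find the stellar flux at distance d: S = L/(4πd²) = 2.14×10²⁵/(4π·(8.25×10⁹)²) = 25020 W/m².
For an isothermal sphere, absorbed (1−a)S·πr² = emitted σ·4πr²·T⁴, so T⁴ = (1−a)S/(4σ).
T⁴ = 1.00·25020/(4·5.67×10⁻⁸) = 1.103×10¹¹ K⁴.

T ≈ 576 K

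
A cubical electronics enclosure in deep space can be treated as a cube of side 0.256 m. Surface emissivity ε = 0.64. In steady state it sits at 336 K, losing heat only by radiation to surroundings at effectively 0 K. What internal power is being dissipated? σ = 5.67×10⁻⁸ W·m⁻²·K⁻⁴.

P ≈ 182 W

Steady state: P = εσA T⁴.
A = 6L² = 0.3932 m²; T⁴ = (336)⁴ = 1.275×10¹⁰ K⁴.
P = 0.64 × 5.67×10⁻⁸ × 0.3932 × 1.275×10¹⁰.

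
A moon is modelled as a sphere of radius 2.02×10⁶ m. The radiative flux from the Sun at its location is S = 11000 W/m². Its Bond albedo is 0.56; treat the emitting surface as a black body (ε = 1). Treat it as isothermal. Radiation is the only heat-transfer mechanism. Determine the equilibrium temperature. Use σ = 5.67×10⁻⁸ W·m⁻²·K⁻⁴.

T ≈ 382 K

At equilibrium, absorbed power = emitted power.
Absorbing cross-section = πr² = 1.282×10¹³ m²; emitting surface = 4πr² = 5.128×10¹³ m² (ratio 4).
(1−a)S·A_cross = εσ·A_surf·T⁴  ⇒  T⁴ = (1−a)S/(4σ).
T⁴ = 0.440·11000/(4·5.67×10⁻⁸) = 2.134×10¹⁰ K⁴.
T = (2.134×10¹⁰)^(1/4).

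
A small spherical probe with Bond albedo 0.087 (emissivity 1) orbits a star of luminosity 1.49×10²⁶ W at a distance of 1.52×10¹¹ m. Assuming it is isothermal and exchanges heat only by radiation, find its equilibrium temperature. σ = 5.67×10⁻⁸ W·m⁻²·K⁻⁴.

T ≈ 213 K

First find the stellar flux at distance d: S = L/(4πd²) = 1.49×10²⁶/(4π·(1.52×10¹¹)²) = 513.2 W/m².
For an isothermal sphere, absorbed (1−a)S·πr² = emitted σ·4πr²·T⁴, so T⁴ = (1−a)S/(4σ).
T⁴ = 0.913·513.2/(4·5.67×10⁻⁸) = 2.066×10⁹ K⁴.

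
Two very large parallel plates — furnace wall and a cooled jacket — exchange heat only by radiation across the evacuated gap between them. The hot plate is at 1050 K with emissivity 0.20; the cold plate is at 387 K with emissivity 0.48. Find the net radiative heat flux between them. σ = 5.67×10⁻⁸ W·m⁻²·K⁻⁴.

q ≈ 11100 W/m²

For two infinite grey parallel plates, q = σ(T₁⁴ − T₂⁴)/(1/ε₁ + 1/ε₂ − 1).
T₁⁴ − T₂⁴ = 1.216×10¹² − 2.243×10¹⁰ = 1.193×10¹² K⁴.
1/ε₁ + 1/ε₂ − 1 = 5.000 + 2.083 − 1 = 6.083.
q = 5.67×10⁻⁸ × 1.193×10¹² / 6.083.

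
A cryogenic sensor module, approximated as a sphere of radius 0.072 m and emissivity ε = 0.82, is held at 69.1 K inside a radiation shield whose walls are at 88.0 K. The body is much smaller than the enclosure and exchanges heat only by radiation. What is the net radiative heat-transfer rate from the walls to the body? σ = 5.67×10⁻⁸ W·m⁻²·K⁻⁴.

P_net ≈ 0.113 W

For a small grey body in a large enclosure: P_net = εσA(T_body⁴ − T_wall⁴).
A = 4πr² = 0.06514 m²; T_body⁴ − T_wall⁴ = 2.280×10⁷ − 5.997×10⁷ = -3.717×10⁷ K⁴.
|P_net| = 0.82·5.67×10⁻⁸·0.06514·3.717×10⁷.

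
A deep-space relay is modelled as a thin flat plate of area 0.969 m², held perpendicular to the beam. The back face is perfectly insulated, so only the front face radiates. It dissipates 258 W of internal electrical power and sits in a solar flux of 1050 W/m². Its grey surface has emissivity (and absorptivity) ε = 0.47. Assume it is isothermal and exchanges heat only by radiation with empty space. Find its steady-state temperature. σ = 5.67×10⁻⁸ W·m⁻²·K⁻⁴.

T ≈ 411 K

At steady state, absorbed solar power + internal power = radiated power.
Absorbed: α·S·A_cross = 0.47·1050·0.9690 = 478.2 W (cross-section A).
Total input = 478.2 + 258 = 736.2 W.
Radiated: εσ·A_surf·T⁴ with A_surf = A = 0.9690 m².
T⁴ = 736.2/(0.47·5.67×10⁻⁸·0.9690) = 2.851×10¹⁰ K⁴.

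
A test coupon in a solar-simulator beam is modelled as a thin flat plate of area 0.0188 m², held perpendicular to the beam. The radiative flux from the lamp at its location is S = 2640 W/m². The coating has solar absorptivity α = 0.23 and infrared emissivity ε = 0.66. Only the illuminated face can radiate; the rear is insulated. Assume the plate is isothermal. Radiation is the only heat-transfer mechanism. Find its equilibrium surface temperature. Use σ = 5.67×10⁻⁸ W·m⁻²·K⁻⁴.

T ≈ 357 K

At equilibrium, absorbed power = emitted power.
Absorbing cross-section = A = 0.01880 m²; emitting surface = A = 0.01880 m² (ratio 1).
αS·A_cross = εσ·A_surf·T⁴  ⇒  T⁴ = αS/(ε·1σ).
T⁴ = 0.230·2640/(0.66·1·5.67×10⁻⁸) = 1.623×10¹⁰ K⁴.
T = (1.623×10¹⁰)^(1/4).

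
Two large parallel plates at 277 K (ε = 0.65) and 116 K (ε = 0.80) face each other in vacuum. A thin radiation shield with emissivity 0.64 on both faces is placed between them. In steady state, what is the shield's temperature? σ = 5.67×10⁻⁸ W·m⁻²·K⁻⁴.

T_s ≈ 231 K

In steady state the net flux on the hot side equals that on the cold side.
σ(T₁⁴−T_s⁴)/D₁ = σ(T_s⁴−T₂⁴)/D₂, with D₁ = 1/ε₁+1/ε_s−1 = 2.101, D₂ = 1/ε_s+1/ε₂−1 = 1.812.
Solve for T_s⁴: T_s⁴ = (D₂·T₁⁴ + D₁·T₂⁴)/(D₁+D₂) = 2.824×10⁹ K⁴.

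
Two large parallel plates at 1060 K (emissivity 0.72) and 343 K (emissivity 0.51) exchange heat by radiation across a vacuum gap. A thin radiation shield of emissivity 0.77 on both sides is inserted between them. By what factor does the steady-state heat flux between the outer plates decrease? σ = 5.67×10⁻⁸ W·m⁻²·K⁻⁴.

Without shield: q₀ = σΔ(T⁴)/(1/ε₁+1/ε₂−1) with denominator 2.350.
With shield the two gaps are in series; the resistances add: (1/ε₁+1/ε_s−1)+(1/ε_s+1/ε₂−1) = 1.688+2.259 = 3.947.
Heat-flux ratio q₀/q = 3.947/2.350.

factor ≈ 1.68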